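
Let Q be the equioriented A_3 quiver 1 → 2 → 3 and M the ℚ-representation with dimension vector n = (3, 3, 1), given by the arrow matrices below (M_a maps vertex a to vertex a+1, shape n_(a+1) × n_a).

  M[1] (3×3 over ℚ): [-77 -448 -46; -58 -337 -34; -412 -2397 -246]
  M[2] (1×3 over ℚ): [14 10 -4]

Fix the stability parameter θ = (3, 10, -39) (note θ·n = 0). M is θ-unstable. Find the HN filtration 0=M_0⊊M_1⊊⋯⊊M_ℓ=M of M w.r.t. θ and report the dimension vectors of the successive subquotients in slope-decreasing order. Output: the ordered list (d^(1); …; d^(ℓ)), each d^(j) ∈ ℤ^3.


Interval decomposition of M: I[1,1], I[1,2], I[1,3], I[2,2].
HN type (ℓ=3): μ^(1)=10; μ^(2)=3; μ^(3)=-26/3

((0, 2, 0); (2, 0, 0); (1, 1, 1))


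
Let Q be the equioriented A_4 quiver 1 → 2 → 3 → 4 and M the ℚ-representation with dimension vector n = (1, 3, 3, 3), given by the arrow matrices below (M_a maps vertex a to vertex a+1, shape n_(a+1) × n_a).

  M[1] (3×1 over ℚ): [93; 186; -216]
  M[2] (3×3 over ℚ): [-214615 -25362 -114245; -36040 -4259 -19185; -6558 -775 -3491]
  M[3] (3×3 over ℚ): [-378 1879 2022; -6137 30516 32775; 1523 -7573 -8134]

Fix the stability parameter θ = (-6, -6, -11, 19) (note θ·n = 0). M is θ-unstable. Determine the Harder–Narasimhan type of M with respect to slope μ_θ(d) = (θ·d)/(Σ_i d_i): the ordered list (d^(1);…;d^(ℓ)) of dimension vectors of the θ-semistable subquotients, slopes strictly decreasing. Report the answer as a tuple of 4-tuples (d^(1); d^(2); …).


Interval decomposition of M: I[1,4], I[2,2], I[2,4], I[3,4].
HN type (ℓ=5): μ^(1)=19; μ^(2)=-6; μ^(3)=-23/3; μ^(4)=-17/2; μ^(5)=-11

((0, 0, 0, 3); (0, 1, 0, 0); (1, 1, 1, 0); (0, 1, 1, 0); (0, 0, 1, 0))


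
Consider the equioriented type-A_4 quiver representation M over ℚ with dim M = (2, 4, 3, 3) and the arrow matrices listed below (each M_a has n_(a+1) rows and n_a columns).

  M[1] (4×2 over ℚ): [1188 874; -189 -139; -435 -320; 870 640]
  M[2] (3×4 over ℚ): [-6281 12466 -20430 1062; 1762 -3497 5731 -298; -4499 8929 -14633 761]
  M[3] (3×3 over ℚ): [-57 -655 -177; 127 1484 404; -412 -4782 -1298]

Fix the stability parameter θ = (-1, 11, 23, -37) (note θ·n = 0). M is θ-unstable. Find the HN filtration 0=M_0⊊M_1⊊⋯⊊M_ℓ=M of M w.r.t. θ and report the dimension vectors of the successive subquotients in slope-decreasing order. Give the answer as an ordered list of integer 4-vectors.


Via rank(M_{q-1}∘⋯∘M_p): M ≅ I[1,2], I[1,3], I[2,4]^2, I[4,4].
μ_θ-semistable layers: μ^(1)=23; μ^(2)=11; μ^(3)=-1; μ^(4)=-37

((0, 0, 1, 0); (0, 2, 0, 0); (2, 2, 2, 2); (0, 0, 0, 1))


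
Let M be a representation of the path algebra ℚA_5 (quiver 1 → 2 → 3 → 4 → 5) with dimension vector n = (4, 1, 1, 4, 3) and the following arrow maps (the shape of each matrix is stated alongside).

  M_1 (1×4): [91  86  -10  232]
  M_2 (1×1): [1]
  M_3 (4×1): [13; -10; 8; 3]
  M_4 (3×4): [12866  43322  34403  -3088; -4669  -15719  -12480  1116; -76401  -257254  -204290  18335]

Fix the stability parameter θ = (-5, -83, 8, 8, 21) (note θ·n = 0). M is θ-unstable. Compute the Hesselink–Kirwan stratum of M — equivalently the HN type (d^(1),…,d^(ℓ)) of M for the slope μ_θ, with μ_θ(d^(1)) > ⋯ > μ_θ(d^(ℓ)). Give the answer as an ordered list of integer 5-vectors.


Barcode: M ≅ I[1,1]^3, I[1,5], I[4,4], I[4,5]^2. HN layers by μ_θ (4 steps, strictly decreasing):
  μ^(1)=21; μ^(2)=8; μ^(3)=-5; μ^(4)=-44

((0, 0, 0, 0, 3); (0, 0, 1, 4, 0); (3, 0, 0, 0, 0); (1, 1, 0, 0, 0))


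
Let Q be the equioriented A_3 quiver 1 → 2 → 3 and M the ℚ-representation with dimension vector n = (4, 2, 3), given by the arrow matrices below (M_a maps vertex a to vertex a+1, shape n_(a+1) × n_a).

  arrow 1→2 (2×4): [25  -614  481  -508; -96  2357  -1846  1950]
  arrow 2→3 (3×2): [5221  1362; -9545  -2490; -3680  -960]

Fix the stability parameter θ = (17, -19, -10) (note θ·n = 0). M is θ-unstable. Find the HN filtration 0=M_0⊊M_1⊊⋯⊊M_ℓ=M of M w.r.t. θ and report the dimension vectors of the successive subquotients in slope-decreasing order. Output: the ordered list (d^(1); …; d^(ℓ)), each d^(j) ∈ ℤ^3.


Barcode: M ≅ I[1,1]^2, I[1,2], I[1,3], I[3,3]^2. HN layers by μ_θ (4 steps, strictly decreasing):
  μ^(1)=17; μ^(2)=-1; μ^(3)=-4; μ^(4)=-10

((2, 0, 0); (1, 1, 0); (1, 1, 1); (0, 0, 2))


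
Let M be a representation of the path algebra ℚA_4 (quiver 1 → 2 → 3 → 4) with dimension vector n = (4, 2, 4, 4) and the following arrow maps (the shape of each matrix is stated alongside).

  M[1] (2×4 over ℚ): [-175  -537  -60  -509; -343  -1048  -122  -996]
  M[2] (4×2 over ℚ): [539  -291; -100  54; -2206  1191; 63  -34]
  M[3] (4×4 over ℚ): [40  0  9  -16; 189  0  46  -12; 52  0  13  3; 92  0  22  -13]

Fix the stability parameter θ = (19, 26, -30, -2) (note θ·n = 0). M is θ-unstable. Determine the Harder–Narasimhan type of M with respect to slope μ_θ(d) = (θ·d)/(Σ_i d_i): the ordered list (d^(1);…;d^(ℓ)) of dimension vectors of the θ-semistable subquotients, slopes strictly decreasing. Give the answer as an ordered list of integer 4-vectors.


Barcode: M ≅ I[1,1]^2, I[1,4]^2, I[3,3], I[3,4], I[4,4]. HN layers by μ_θ (4 steps, strictly decreasing):
  μ^(1)=19; μ^(2)=13/4; μ^(3)=-2; μ^(4)=-30

((2, 0, 0, 0); (2, 2, 2, 2); (0, 0, 0, 2); (0, 0, 2, 0))


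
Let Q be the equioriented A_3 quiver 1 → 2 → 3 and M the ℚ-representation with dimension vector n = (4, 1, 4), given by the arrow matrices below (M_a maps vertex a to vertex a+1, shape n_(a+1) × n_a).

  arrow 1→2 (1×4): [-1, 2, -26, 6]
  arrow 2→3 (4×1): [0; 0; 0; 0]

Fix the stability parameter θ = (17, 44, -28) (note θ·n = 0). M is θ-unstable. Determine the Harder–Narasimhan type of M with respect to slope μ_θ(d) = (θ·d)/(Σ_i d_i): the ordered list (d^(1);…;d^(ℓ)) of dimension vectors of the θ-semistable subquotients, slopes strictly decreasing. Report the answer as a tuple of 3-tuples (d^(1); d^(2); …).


Barcode: M ≅ I[1,1]^3, I[1,2], I[3,3]^4. HN layers by μ_θ (3 steps, strictly decreasing):
  μ^(1)=44; μ^(2)=17; μ^(3)=-28

((0, 1, 0); (4, 0, 0); (0, 0, 4))


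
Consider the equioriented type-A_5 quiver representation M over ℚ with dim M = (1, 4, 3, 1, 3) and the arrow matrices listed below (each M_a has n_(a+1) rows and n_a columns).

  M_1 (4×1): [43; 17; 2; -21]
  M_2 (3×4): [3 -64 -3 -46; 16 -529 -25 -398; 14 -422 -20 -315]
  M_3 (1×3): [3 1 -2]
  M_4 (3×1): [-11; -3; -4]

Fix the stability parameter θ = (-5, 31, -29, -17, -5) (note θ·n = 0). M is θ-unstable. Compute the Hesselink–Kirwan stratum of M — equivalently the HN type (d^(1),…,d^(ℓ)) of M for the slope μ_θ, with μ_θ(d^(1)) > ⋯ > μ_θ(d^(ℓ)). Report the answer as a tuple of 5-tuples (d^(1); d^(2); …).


Interval decomposition of M: I[1,3], I[2,2], I[2,3], I[2,5], I[5,5]^2.
HN type (ℓ=3): μ^(1)=31; μ^(2)=1; μ^(3)=-5

((0, 1, 0, 0, 0); (0, 2, 2, 0, 0); (1, 1, 1, 1, 3))


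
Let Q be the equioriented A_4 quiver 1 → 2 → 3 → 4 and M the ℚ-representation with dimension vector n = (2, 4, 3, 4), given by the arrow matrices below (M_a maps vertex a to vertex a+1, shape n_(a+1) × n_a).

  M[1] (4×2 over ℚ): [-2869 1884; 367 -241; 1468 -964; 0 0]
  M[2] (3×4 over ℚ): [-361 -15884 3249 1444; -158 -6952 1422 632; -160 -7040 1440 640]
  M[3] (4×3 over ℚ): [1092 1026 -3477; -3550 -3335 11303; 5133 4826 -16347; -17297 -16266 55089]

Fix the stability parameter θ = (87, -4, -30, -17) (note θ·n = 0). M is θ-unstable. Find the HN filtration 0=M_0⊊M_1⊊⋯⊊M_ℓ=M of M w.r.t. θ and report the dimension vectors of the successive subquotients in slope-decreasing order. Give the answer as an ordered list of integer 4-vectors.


Barcode: M ≅ I[1,2], I[1,4], I[2,2]^2, I[3,4]^2, I[4,4]. HN layers by μ_θ (5 steps, strictly decreasing):
  μ^(1)=83/2; μ^(2)=9; μ^(3)=-4; μ^(4)=-17; μ^(5)=-30

((1, 1, 0, 0); (1, 1, 1, 1); (0, 2, 0, 0); (0, 0, 0, 3); (0, 0, 2, 0))


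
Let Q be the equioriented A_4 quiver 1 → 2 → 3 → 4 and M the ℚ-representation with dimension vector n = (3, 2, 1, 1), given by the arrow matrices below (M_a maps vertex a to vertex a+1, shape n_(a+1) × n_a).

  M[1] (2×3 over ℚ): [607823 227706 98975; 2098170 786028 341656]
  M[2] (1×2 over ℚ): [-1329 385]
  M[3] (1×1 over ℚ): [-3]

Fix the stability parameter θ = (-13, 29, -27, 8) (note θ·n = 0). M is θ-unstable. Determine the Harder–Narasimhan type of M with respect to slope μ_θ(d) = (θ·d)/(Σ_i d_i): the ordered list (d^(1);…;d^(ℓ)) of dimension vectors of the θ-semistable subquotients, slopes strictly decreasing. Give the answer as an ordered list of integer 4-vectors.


Via rank(M_{q-1}∘⋯∘M_p): M ≅ I[1,1], I[1,2], I[1,4].
μ_θ-semistable layers: μ^(1)=29; μ^(2)=8; μ^(3)=1; μ^(4)=-13

((0, 1, 0, 0); (0, 0, 0, 1); (0, 1, 1, 0); (3, 0, 0, 0))


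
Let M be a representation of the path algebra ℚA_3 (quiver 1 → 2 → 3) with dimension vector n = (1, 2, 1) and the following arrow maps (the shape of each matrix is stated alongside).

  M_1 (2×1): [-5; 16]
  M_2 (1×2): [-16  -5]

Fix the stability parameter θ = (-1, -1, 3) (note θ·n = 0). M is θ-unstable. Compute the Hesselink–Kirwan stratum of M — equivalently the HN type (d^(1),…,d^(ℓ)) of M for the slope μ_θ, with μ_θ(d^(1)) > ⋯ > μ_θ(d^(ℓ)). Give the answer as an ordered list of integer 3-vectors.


Barcode: M ≅ I[1,2], I[2,3]. HN layers by μ_θ (2 steps, strictly decreasing):
  μ^(1)=3; μ^(2)=-1

((0, 0, 1); (1, 2, 0))


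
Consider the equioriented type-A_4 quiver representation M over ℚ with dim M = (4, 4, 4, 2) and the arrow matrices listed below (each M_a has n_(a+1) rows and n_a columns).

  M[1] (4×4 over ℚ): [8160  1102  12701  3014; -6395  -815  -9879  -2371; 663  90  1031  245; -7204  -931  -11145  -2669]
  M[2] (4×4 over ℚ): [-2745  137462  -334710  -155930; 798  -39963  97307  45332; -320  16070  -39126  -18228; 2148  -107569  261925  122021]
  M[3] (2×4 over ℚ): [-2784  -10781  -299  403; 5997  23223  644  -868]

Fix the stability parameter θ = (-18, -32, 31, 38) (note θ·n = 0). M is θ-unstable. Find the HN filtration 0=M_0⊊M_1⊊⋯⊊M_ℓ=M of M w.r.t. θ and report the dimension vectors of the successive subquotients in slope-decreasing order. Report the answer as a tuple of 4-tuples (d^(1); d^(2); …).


Interval decomposition of M: I[1,2], I[1,3], I[1,4]^2, I[3,3].
HN type (ℓ=3): μ^(1)=38; μ^(2)=31; μ^(3)=-25

((0, 0, 0, 2); (0, 0, 4, 0); (4, 4, 0, 0))


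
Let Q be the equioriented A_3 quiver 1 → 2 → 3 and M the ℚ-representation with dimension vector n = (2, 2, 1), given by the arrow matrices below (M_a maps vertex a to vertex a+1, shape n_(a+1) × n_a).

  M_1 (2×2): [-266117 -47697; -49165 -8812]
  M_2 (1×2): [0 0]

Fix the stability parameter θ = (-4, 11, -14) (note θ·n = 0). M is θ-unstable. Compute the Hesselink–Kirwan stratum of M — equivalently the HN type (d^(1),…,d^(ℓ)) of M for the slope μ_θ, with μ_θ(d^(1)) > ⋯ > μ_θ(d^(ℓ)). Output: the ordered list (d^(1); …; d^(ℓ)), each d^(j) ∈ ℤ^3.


Via rank(M_{q-1}∘⋯∘M_p): M ≅ I[1,2]^2, I[3,3].
μ_θ-semistable layers: μ^(1)=11; μ^(2)=-4; μ^(3)=-14

((0, 2, 0); (2, 0, 0); (0, 0, 1))


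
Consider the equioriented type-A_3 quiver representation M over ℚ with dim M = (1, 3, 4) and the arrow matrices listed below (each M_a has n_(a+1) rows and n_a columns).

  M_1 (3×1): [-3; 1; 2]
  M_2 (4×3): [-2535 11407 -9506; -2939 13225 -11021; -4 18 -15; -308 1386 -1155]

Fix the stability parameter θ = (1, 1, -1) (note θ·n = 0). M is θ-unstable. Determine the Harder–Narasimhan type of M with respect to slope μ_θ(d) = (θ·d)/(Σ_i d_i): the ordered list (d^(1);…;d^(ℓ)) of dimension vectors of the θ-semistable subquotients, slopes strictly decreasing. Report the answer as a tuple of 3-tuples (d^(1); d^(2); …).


Interval decomposition of M: I[1,2], I[2,3]^2, I[3,3]^2.
HN type (ℓ=3): μ^(1)=1; μ^(2)=0; μ^(3)=-1

((1, 1, 0); (0, 2, 2); (0, 0, 2))


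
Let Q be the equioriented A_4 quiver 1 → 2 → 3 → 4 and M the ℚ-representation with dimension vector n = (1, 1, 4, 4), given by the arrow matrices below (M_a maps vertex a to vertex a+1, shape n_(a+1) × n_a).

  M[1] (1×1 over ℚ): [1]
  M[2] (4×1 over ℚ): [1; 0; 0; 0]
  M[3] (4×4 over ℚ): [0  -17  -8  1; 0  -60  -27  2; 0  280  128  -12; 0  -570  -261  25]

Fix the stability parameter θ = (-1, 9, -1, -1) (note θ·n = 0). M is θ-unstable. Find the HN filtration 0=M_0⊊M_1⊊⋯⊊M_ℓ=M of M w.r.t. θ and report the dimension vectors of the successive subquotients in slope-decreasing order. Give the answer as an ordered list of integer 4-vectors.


Barcode: M ≅ I[1,3], I[3,4]^3, I[4,4]. HN layers by μ_θ (2 steps, strictly decreasing):
  μ^(1)=4; μ^(2)=-1

((0, 1, 1, 0); (1, 0, 3, 4))


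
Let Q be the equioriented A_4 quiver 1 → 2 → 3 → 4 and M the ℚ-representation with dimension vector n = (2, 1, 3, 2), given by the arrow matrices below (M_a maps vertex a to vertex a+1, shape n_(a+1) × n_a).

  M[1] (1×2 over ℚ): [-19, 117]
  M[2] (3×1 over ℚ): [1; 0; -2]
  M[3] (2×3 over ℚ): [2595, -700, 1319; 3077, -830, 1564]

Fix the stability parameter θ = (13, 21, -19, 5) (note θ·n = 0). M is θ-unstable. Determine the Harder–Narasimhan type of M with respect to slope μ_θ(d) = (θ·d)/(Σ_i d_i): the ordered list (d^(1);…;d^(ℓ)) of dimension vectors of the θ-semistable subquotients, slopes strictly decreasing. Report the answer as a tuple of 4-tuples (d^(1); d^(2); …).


Interval decomposition of M: I[1,1], I[1,4], I[3,3], I[3,4].
HN type (ℓ=3): μ^(1)=13; μ^(2)=5; μ^(3)=-19

((1, 0, 0, 0); (1, 1, 1, 2); (0, 0, 2, 0))


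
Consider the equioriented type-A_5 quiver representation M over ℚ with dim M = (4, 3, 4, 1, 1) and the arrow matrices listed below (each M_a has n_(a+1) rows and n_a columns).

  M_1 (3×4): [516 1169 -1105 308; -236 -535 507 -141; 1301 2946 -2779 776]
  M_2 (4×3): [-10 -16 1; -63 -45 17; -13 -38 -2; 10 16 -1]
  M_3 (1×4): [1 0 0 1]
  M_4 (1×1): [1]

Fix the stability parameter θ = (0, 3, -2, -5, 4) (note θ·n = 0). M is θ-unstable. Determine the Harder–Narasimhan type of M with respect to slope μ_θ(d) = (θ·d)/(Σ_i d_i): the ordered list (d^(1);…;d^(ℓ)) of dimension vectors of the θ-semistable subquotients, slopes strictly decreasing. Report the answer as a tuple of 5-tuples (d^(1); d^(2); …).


Interval decomposition of M: I[1,1], I[1,3]^3, I[3,5].
HN type (ℓ=4): μ^(1)=4; μ^(2)=1/2; μ^(3)=0; μ^(4)=-7/2

((0, 0, 0, 0, 1); (0, 3, 3, 0, 0); (4, 0, 0, 0, 0); (0, 0, 1, 1, 0))


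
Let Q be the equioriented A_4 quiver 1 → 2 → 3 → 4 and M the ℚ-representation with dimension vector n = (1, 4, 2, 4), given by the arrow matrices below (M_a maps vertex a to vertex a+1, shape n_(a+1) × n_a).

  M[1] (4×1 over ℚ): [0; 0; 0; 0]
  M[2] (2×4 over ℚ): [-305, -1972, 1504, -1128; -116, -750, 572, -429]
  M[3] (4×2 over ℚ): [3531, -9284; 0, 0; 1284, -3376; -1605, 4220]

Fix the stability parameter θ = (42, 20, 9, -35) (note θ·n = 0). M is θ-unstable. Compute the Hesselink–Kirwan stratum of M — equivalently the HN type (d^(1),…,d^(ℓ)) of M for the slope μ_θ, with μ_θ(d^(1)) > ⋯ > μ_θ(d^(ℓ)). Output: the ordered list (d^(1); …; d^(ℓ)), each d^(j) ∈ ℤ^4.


Via rank(M_{q-1}∘⋯∘M_p): M ≅ I[1,1], I[2,2]^2, I[2,3], I[2,4], I[4,4]^3.
μ_θ-semistable layers: μ^(1)=42; μ^(2)=20; μ^(3)=29/2; μ^(4)=-2; μ^(5)=-35

((1, 0, 0, 0); (0, 2, 0, 0); (0, 1, 1, 0); (0, 1, 1, 1); (0, 0, 0, 3))


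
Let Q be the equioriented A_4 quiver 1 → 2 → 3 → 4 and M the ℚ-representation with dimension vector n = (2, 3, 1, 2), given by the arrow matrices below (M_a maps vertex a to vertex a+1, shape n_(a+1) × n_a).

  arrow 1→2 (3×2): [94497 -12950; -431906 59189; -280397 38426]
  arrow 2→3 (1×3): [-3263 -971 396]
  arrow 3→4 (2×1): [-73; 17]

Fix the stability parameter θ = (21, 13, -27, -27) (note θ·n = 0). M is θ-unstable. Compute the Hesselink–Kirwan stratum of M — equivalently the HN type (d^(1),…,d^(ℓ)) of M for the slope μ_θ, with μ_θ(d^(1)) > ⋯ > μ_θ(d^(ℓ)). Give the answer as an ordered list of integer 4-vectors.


Interval decomposition of M: I[1,2], I[1,4], I[2,2], I[4,4].
HN type (ℓ=4): μ^(1)=17; μ^(2)=13; μ^(3)=-5; μ^(4)=-27

((1, 1, 0, 0); (0, 1, 0, 0); (1, 1, 1, 1); (0, 0, 0, 1))


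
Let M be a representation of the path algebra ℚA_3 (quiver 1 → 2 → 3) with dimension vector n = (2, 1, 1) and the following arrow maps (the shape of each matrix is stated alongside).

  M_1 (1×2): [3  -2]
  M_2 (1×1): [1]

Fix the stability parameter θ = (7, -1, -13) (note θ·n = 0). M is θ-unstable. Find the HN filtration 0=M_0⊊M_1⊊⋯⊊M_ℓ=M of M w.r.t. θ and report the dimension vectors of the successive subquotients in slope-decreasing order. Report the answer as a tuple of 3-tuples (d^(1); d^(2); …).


Barcode: M ≅ I[1,1], I[1,3]. HN layers by μ_θ (2 steps, strictly decreasing):
  μ^(1)=7; μ^(2)=-7/3

((1, 0, 0); (1, 1, 1))


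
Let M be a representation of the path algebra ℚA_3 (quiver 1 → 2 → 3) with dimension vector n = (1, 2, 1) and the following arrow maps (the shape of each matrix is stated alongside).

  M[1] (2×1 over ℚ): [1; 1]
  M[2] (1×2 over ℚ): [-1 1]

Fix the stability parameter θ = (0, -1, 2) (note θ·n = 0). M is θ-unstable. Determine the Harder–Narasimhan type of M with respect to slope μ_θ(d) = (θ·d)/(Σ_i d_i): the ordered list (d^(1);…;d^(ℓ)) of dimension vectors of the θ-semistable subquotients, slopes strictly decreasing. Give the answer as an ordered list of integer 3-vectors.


Barcode: M ≅ I[1,2], I[2,3]. HN layers by μ_θ (3 steps, strictly decreasing):
  μ^(1)=2; μ^(2)=-1/2; μ^(3)=-1

((0, 0, 1); (1, 1, 0); (0, 1, 0))


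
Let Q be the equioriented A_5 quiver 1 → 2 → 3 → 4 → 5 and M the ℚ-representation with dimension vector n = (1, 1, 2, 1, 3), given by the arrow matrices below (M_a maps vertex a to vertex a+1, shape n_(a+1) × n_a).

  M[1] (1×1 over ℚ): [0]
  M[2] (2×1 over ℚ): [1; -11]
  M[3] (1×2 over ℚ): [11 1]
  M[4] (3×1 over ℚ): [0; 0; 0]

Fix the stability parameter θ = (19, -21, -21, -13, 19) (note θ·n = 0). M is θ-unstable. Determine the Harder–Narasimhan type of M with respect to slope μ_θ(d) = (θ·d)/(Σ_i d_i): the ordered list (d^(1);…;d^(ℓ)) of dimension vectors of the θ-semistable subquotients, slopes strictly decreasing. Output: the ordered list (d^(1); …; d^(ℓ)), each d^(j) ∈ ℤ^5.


Interval decomposition of M: I[1,1], I[2,3], I[3,4], I[5,5]^3.
HN type (ℓ=3): μ^(1)=19; μ^(2)=-13; μ^(3)=-21

((1, 0, 0, 0, 3); (0, 0, 0, 1, 0); (0, 1, 2, 0, 0))


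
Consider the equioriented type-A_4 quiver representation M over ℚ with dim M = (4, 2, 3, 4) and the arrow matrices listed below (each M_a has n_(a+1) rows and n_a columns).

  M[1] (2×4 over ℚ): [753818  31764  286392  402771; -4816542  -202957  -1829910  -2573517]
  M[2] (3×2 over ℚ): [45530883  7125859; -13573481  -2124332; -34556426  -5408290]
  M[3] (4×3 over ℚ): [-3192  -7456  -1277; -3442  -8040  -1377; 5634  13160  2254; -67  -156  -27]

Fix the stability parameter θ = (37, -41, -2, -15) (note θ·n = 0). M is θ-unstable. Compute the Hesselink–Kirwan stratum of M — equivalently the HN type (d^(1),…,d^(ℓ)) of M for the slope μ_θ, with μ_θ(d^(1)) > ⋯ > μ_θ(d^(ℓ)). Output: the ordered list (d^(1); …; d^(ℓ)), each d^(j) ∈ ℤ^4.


Barcode: M ≅ I[1,1]^2, I[1,3], I[1,4], I[3,4], I[4,4]^2. HN layers by μ_θ (5 steps, strictly decreasing):
  μ^(1)=37; μ^(2)=-2; μ^(3)=-21/4; μ^(4)=-17/2; μ^(5)=-15

((2, 0, 0, 0); (1, 1, 1, 0); (1, 1, 1, 1); (0, 0, 1, 1); (0, 0, 0, 2))


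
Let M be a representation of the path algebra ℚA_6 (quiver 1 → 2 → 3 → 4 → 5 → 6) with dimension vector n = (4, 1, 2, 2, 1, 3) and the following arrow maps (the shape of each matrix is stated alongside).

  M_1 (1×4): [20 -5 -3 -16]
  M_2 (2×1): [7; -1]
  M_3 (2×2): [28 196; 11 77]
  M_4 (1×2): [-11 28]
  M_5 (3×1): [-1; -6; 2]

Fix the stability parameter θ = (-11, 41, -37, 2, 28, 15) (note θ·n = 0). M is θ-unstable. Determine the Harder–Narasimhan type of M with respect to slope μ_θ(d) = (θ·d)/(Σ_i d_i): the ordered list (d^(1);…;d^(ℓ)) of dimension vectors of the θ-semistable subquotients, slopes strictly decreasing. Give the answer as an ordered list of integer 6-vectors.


Via rank(M_{q-1}∘⋯∘M_p): M ≅ I[1,1]^3, I[1,3], I[3,4], I[4,6], I[6,6]^2.
μ_θ-semistable layers: μ^(1)=43/2; μ^(2)=15; μ^(3)=2; μ^(4)=-11; μ^(5)=-37

((0, 0, 0, 0, 1, 1); (0, 0, 0, 0, 0, 2); (0, 1, 1, 2, 0, 0); (4, 0, 0, 0, 0, 0); (0, 0, 1, 0, 0, 0))


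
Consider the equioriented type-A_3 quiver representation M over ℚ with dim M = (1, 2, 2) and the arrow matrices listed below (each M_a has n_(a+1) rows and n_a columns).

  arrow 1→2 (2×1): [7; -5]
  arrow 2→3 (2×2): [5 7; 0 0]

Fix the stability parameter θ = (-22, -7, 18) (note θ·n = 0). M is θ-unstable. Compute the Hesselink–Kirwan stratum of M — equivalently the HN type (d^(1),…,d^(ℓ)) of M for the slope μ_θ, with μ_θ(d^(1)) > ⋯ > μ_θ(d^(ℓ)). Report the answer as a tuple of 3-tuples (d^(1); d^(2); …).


Via rank(M_{q-1}∘⋯∘M_p): M ≅ I[1,2], I[2,3], I[3,3].
μ_θ-semistable layers: μ^(1)=18; μ^(2)=-7; μ^(3)=-22

((0, 0, 2); (0, 2, 0); (1, 0, 0))


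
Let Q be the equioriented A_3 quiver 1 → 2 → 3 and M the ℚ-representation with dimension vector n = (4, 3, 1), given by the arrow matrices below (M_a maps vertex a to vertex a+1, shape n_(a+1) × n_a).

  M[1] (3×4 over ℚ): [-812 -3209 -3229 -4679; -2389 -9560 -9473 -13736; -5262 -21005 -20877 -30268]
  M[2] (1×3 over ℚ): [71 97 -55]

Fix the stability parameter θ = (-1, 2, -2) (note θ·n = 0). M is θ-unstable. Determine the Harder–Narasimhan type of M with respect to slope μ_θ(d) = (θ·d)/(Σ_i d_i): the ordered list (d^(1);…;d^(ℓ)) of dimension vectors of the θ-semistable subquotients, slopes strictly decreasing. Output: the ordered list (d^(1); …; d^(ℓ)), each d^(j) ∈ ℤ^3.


Interval decomposition of M: I[1,1], I[1,2]^2, I[1,3].
HN type (ℓ=3): μ^(1)=2; μ^(2)=0; μ^(3)=-1

((0, 2, 0); (0, 1, 1); (4, 0, 0))


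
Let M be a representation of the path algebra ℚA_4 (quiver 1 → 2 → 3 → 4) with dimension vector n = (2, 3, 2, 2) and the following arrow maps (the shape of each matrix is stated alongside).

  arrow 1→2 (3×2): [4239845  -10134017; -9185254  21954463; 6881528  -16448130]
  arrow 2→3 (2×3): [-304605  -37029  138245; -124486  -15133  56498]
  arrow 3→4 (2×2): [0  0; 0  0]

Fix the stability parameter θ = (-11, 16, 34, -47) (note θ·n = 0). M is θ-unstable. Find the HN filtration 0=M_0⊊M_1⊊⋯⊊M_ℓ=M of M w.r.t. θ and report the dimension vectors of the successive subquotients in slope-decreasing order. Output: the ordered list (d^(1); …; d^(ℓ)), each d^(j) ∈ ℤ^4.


Barcode: M ≅ I[1,3]^2, I[2,2], I[4,4]^2. HN layers by μ_θ (4 steps, strictly decreasing):
  μ^(1)=34; μ^(2)=16; μ^(3)=-11; μ^(4)=-47

((0, 0, 2, 0); (0, 3, 0, 0); (2, 0, 0, 0); (0, 0, 0, 2))


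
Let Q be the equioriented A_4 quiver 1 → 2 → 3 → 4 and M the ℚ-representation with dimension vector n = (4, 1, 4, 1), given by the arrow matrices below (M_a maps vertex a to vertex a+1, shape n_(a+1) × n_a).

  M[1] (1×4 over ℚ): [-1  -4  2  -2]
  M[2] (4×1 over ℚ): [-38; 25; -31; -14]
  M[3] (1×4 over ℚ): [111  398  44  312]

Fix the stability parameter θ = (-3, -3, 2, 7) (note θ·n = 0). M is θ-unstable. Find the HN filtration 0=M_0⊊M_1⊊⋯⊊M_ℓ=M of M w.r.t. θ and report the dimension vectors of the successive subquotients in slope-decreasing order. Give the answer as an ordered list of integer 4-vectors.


Via rank(M_{q-1}∘⋯∘M_p): M ≅ I[1,1]^3, I[1,3], I[3,3]^2, I[3,4].
μ_θ-semistable layers: μ^(1)=7; μ^(2)=2; μ^(3)=-3

((0, 0, 0, 1); (0, 0, 4, 0); (4, 1, 0, 0))


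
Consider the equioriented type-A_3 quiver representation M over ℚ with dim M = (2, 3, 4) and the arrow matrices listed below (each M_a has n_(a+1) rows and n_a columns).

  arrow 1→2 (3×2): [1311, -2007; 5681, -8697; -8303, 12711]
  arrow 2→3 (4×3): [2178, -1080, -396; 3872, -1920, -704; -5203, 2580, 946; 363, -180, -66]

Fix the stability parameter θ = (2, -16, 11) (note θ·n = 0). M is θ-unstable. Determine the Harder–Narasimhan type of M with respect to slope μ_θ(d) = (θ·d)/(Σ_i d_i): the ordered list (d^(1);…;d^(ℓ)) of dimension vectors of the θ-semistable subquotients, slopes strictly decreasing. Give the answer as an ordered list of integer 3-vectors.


Barcode: M ≅ I[1,1], I[1,3], I[2,2]^2, I[3,3]^3. HN layers by μ_θ (4 steps, strictly decreasing):
  μ^(1)=11; μ^(2)=2; μ^(3)=-7; μ^(4)=-16

((0, 0, 4); (1, 0, 0); (1, 1, 0); (0, 2, 0))


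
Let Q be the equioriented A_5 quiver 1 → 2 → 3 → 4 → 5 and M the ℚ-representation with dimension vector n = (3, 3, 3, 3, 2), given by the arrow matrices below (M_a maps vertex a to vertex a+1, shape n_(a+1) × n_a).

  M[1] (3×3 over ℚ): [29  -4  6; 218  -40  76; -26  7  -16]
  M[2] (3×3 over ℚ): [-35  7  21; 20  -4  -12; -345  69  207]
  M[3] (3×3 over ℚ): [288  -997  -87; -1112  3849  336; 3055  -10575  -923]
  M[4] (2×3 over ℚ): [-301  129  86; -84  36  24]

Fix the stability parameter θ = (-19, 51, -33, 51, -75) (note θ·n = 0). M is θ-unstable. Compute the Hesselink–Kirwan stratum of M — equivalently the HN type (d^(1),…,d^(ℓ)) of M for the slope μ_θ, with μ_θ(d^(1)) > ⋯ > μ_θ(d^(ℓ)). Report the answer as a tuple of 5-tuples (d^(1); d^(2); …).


Interval decomposition of M: I[1,1], I[1,2], I[1,5], I[2,2], I[3,4]^2, I[5,5].
HN type (ℓ=5): μ^(1)=51; μ^(2)=-3/2; μ^(3)=-19; μ^(4)=-33; μ^(5)=-75

((0, 2, 0, 2, 0); (0, 1, 1, 1, 1); (3, 0, 0, 0, 0); (0, 0, 2, 0, 0); (0, 0, 0, 0, 1))


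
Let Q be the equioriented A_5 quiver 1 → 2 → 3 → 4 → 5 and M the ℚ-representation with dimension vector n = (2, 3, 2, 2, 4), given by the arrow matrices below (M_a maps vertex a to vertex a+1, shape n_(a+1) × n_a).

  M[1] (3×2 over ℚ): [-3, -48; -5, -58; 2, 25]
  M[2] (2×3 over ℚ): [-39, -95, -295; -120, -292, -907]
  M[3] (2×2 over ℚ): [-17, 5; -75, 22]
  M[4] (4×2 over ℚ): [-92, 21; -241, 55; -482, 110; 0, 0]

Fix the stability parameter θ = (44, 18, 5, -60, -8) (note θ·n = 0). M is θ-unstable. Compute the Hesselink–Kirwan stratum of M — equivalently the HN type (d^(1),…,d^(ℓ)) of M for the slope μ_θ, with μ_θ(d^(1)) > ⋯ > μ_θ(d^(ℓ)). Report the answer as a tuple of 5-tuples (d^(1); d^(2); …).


Interval decomposition of M: I[1,2], I[1,5], I[2,5], I[5,5]^2.
HN type (ℓ=4): μ^(1)=31; μ^(2)=-1/5; μ^(3)=-8; μ^(4)=-37/3

((1, 1, 0, 0, 0); (1, 1, 1, 1, 1); (0, 0, 0, 0, 3); (0, 1, 1, 1, 0))


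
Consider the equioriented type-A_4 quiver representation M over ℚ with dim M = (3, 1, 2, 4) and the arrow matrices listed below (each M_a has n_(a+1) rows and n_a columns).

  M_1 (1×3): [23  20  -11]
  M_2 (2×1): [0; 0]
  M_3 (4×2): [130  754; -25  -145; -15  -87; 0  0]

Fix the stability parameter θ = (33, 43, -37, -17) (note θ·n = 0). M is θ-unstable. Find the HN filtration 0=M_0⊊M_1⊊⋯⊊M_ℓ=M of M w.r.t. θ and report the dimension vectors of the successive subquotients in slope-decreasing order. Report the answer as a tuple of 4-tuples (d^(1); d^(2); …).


Barcode: M ≅ I[1,1]^2, I[1,2], I[3,3], I[3,4], I[4,4]^3. HN layers by μ_θ (4 steps, strictly decreasing):
  μ^(1)=43; μ^(2)=33; μ^(3)=-17; μ^(4)=-37

((0, 1, 0, 0); (3, 0, 0, 0); (0, 0, 0, 4); (0, 0, 2, 0))


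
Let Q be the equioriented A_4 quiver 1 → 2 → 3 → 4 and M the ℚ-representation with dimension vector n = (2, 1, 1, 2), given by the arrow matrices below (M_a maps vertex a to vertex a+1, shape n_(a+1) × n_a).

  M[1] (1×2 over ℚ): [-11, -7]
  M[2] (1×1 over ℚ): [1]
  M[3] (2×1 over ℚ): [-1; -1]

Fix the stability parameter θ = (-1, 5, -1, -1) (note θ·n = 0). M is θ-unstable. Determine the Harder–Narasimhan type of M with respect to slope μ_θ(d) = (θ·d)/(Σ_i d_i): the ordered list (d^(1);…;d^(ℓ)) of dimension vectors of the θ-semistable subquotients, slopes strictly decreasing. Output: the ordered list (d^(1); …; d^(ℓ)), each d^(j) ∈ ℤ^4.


Via rank(M_{q-1}∘⋯∘M_p): M ≅ I[1,1], I[1,4], I[4,4].
μ_θ-semistable layers: μ^(1)=1; μ^(2)=-1

((0, 1, 1, 1); (2, 0, 0, 1))


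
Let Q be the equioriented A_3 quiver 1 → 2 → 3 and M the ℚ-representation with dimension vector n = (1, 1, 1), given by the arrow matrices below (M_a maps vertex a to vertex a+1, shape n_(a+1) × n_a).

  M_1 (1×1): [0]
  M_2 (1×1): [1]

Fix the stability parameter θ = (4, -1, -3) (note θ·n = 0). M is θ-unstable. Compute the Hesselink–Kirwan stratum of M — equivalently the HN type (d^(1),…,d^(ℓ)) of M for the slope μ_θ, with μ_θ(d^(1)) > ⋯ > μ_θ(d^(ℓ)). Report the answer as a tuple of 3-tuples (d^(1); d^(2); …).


Via rank(M_{q-1}∘⋯∘M_p): M ≅ I[1,1], I[2,3].
μ_θ-semistable layers: μ^(1)=4; μ^(2)=-2

((1, 0, 0); (0, 1, 1))


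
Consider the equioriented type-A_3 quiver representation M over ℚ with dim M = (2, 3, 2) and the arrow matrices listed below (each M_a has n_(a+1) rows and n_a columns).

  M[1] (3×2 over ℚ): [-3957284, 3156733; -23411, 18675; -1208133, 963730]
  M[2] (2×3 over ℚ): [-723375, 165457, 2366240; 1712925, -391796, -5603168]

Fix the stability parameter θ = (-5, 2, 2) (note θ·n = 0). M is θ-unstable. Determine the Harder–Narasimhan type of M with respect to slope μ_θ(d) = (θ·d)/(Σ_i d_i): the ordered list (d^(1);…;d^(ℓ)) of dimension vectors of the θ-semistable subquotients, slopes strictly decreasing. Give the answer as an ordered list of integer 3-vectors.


Barcode: M ≅ I[1,3]^2, I[2,2]. HN layers by μ_θ (2 steps, strictly decreasing):
  μ^(1)=2; μ^(2)=-5

((0, 3, 2); (2, 0, 0))


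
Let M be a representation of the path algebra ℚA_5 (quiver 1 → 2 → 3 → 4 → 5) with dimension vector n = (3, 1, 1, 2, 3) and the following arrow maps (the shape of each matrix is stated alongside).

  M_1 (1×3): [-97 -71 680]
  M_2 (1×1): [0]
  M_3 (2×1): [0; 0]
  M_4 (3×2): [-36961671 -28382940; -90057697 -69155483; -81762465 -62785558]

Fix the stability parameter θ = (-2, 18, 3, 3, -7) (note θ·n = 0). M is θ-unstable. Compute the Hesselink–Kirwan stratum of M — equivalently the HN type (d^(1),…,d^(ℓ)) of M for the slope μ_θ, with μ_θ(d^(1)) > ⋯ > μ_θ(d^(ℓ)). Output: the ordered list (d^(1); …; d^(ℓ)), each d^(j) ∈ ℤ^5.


Interval decomposition of M: I[1,1]^2, I[1,2], I[3,3], I[4,5]^2, I[5,5].
HN type (ℓ=4): μ^(1)=18; μ^(2)=3; μ^(3)=-2; μ^(4)=-7

((0, 1, 0, 0, 0); (0, 0, 1, 0, 0); (3, 0, 0, 2, 2); (0, 0, 0, 0, 1))


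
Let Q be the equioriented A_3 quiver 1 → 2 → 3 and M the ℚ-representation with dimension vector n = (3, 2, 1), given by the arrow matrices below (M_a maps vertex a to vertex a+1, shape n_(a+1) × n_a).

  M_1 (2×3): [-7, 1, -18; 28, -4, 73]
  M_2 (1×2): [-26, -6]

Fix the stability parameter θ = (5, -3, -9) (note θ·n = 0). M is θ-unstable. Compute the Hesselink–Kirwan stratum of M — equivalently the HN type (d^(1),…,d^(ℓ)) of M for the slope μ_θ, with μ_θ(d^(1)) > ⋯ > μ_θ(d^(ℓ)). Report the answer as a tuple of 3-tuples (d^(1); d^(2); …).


Via rank(M_{q-1}∘⋯∘M_p): M ≅ I[1,1], I[1,2], I[1,3].
μ_θ-semistable layers: μ^(1)=5; μ^(2)=1; μ^(3)=-7/3

((1, 0, 0); (1, 1, 0); (1, 1, 1))


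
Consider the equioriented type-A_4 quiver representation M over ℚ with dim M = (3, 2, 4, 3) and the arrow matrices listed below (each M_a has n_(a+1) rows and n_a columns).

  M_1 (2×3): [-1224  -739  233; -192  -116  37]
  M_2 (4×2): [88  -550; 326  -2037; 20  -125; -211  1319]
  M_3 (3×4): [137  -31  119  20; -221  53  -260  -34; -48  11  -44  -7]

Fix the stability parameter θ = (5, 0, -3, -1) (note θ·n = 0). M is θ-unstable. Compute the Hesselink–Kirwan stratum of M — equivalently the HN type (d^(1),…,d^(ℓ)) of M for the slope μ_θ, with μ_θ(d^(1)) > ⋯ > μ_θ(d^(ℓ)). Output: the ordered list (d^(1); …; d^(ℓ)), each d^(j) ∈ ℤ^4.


Via rank(M_{q-1}∘⋯∘M_p): M ≅ I[1,1], I[1,4]^2, I[3,3], I[3,4].
μ_θ-semistable layers: μ^(1)=5; μ^(2)=1/4; μ^(3)=-1; μ^(4)=-3

((1, 0, 0, 0); (2, 2, 2, 2); (0, 0, 0, 1); (0, 0, 2, 0))


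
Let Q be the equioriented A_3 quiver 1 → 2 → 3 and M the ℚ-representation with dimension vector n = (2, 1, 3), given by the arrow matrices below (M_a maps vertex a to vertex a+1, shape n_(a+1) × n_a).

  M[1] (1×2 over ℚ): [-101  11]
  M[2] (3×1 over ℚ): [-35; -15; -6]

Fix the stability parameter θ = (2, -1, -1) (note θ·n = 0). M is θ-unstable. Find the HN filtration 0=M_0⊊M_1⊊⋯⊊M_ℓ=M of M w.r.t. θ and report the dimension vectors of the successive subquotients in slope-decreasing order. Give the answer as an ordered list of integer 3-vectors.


Interval decomposition of M: I[1,1], I[1,3], I[3,3]^2.
HN type (ℓ=3): μ^(1)=2; μ^(2)=0; μ^(3)=-1

((1, 0, 0); (1, 1, 1); (0, 0, 2))


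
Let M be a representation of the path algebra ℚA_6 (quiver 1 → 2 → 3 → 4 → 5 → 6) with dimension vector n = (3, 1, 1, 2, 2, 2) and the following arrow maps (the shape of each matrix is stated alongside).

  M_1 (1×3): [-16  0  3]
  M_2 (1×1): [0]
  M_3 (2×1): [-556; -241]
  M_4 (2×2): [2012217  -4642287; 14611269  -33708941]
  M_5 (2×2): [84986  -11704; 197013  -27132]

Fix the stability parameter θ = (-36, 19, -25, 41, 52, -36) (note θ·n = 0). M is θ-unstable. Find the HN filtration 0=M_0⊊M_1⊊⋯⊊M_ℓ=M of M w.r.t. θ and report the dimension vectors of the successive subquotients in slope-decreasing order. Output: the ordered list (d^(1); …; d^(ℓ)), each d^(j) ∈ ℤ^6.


Via rank(M_{q-1}∘⋯∘M_p): M ≅ I[1,1]^2, I[1,2], I[3,6], I[4,5], I[6,6].
μ_θ-semistable layers: μ^(1)=52; μ^(2)=41; μ^(3)=19; μ^(4)=-25; μ^(5)=-36

((0, 0, 0, 0, 1, 0); (0, 0, 0, 1, 0, 0); (0, 1, 0, 1, 1, 1); (0, 0, 1, 0, 0, 0); (3, 0, 0, 0, 0, 1))


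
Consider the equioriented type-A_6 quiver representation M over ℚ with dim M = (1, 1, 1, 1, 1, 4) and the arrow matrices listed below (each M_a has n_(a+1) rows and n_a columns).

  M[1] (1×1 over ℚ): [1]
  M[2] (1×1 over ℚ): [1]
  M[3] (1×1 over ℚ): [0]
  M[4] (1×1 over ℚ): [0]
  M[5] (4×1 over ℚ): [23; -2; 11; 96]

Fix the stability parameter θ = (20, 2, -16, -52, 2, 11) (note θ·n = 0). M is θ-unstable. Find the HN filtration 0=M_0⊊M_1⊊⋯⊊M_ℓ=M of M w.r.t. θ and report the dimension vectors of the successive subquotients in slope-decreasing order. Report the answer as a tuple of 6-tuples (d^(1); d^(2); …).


Barcode: M ≅ I[1,3], I[4,4], I[5,6], I[6,6]^3. HN layers by μ_θ (3 steps, strictly decreasing):
  μ^(1)=11; μ^(2)=2; μ^(3)=-52

((0, 0, 0, 0, 0, 4); (1, 1, 1, 0, 1, 0); (0, 0, 0, 1, 0, 0))


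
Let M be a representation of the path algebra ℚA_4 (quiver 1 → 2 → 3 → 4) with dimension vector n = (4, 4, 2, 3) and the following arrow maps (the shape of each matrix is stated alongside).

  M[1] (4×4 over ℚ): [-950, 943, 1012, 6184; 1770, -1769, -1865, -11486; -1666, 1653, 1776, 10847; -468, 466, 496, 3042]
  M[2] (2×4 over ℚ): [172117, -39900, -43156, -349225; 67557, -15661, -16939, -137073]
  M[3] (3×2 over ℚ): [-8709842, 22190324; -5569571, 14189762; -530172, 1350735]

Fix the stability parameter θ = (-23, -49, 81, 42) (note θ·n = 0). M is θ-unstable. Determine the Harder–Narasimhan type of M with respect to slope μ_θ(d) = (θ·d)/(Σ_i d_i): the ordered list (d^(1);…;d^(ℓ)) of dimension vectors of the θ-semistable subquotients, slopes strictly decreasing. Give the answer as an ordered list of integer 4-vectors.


Barcode: M ≅ I[1,1], I[1,2], I[1,4]^2, I[2,2], I[4,4]. HN layers by μ_θ (5 steps, strictly decreasing):
  μ^(1)=123/2; μ^(2)=42; μ^(3)=-23; μ^(4)=-36; μ^(5)=-49

((0, 0, 2, 2); (0, 0, 0, 1); (1, 0, 0, 0); (3, 3, 0, 0); (0, 1, 0, 0))


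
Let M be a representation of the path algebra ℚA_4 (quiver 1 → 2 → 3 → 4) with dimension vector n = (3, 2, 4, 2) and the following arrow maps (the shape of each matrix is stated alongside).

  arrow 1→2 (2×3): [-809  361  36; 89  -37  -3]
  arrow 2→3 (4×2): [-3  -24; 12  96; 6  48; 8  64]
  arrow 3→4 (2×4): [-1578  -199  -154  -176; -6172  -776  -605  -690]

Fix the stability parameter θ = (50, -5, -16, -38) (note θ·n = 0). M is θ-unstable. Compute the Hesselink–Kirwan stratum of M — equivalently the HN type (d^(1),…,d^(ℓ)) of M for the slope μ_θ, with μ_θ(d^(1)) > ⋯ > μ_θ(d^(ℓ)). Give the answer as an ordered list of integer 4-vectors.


Barcode: M ≅ I[1,1], I[1,2], I[1,4], I[3,3]^2, I[3,4]. HN layers by μ_θ (5 steps, strictly decreasing):
  μ^(1)=50; μ^(2)=45/2; μ^(3)=-9/4; μ^(4)=-16; μ^(5)=-27

((1, 0, 0, 0); (1, 1, 0, 0); (1, 1, 1, 1); (0, 0, 2, 0); (0, 0, 1, 1))


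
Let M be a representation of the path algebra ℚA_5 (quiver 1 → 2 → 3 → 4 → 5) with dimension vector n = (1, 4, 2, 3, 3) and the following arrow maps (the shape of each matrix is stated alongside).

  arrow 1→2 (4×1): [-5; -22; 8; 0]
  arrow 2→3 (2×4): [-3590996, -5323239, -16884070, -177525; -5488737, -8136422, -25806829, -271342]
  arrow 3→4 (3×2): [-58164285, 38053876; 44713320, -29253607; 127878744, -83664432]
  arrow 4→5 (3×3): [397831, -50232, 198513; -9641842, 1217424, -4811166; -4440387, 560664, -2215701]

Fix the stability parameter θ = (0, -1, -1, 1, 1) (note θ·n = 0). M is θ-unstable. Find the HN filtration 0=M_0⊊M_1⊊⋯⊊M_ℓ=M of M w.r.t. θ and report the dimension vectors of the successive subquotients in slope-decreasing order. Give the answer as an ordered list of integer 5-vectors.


Interval decomposition of M: I[1,5], I[2,2]^2, I[2,4], I[4,4], I[5,5]^2.
HN type (ℓ=3): μ^(1)=1; μ^(2)=-2/3; μ^(3)=-1

((0, 0, 0, 3, 3); (1, 1, 1, 0, 0); (0, 3, 1, 0, 0))


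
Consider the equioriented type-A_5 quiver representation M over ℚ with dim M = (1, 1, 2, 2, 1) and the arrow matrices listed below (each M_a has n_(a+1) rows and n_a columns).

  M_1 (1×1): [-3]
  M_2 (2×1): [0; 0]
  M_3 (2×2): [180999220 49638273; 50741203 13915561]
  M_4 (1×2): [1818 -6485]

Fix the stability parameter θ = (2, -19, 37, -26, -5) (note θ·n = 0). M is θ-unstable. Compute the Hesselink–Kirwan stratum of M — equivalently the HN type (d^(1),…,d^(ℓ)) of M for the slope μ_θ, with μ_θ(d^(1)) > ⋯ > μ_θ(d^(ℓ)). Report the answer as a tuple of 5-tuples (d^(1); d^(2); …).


Via rank(M_{q-1}∘⋯∘M_p): M ≅ I[1,2], I[3,4], I[3,5].
μ_θ-semistable layers: μ^(1)=11/2; μ^(2)=2; μ^(3)=-17/2

((0, 0, 1, 1, 0); (0, 0, 1, 1, 1); (1, 1, 0, 0, 0))


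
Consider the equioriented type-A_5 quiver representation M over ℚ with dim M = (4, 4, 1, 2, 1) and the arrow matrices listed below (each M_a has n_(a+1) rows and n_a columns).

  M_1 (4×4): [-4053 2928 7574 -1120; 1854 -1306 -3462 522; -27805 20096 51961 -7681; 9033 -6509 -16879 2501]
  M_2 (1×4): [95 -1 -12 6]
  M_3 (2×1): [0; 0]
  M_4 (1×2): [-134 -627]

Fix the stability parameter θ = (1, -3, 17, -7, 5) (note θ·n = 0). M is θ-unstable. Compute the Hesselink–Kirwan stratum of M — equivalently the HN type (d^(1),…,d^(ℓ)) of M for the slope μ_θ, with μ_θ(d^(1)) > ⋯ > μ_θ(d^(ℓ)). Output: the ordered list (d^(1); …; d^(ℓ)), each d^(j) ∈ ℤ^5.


Via rank(M_{q-1}∘⋯∘M_p): M ≅ I[1,1], I[1,2]^2, I[1,3], I[2,2], I[4,4], I[4,5].
μ_θ-semistable layers: μ^(1)=17; μ^(2)=5; μ^(3)=1; μ^(4)=-1; μ^(5)=-3; μ^(6)=-7

((0, 0, 1, 0, 0); (0, 0, 0, 0, 1); (1, 0, 0, 0, 0); (3, 3, 0, 0, 0); (0, 1, 0, 0, 0); (0, 0, 0, 2, 0))


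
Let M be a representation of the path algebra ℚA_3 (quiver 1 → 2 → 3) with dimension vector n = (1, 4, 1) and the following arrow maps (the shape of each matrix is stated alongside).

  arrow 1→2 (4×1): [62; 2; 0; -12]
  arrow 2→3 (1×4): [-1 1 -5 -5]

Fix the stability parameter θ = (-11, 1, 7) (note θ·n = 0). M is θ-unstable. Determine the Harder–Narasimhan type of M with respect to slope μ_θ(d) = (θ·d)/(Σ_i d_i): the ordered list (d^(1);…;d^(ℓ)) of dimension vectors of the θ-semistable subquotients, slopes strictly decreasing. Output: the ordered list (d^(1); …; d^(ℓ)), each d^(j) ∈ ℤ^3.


Barcode: M ≅ I[1,2], I[2,2]^2, I[2,3]. HN layers by μ_θ (3 steps, strictly decreasing):
  μ^(1)=7; μ^(2)=1; μ^(3)=-11

((0, 0, 1); (0, 4, 0); (1, 0, 0))
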